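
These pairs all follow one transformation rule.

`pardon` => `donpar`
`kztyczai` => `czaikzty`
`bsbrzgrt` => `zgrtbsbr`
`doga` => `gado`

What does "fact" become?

The rule is to swap the front and back halves of the string.
So "fact" becomes "ctfa".

ctfa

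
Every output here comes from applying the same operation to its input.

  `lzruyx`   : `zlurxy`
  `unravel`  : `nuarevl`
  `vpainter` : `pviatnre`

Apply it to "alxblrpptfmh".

labxrlppfthm

The pattern: swap each adjacent pair of characters (1↔2, 3↔4, ...).
On "alxblrpptfmh" that produces "labxrlppfthm".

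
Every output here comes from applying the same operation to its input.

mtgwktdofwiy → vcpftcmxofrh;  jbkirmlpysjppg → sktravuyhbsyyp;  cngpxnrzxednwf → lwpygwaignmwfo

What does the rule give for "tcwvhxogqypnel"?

clfeqgxpzhywnu

The pattern: shift every letter 9 places forward in the alphabet (wrapping around).
For "tcwvhxogqypnel" the result is "clfeqgxpzhywnu".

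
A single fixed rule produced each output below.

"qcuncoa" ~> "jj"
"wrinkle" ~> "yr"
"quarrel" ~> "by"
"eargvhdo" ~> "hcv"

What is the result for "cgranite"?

nul

Each output is the input with this applied: shift every letter 7 places forward in the alphabet (wrapping around), then keep one character in every 3, starting at position 2 (positions 2nd, 5th, 8th, ...).
On "cgranite": the first step gives "jnyhupal", and the second then gives "nul".
(Check on "qcuncoa": → "xjbujvh" → "jj" ✓)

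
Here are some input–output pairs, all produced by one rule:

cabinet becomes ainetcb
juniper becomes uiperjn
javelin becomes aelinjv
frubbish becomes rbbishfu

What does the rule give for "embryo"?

Each output is the input with this applied: move the first 2 characters to the end (rotate left by 2), then swap the first and last characters.
On "embryo" that produces "mryoeb".

mryoeb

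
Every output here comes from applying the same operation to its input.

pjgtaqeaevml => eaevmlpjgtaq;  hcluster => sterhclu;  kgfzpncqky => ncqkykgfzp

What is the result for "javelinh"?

In each case the input is transformed by: swap the front and back halves of the string.
"javelinh" → "linhjave".

linhjave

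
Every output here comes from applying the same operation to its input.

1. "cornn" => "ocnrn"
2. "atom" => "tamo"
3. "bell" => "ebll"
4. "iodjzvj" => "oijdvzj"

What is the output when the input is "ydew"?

dywe

Rule — swap each adjacent pair of characters (1↔2, 3↔4, ...).
So "ydew" becomes "dywe".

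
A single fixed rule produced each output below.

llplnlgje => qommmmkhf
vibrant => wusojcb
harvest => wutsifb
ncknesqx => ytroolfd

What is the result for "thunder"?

In each case the input is transformed by: shift every letter 1 place forward in the alphabet (wrapping around), then sort the characters into reverse alphabetical order.
"thunder" → "vusoife".
(Check on "harvest": → "ibswftu" → "wutsifb" ✓)

vusoife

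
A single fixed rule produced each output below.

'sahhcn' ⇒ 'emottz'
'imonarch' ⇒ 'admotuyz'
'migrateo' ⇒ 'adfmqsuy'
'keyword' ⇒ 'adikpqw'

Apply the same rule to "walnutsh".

efgimtxz

Each output is the input with this applied: shift every letter 12 places forward in the alphabet (wrapping around), then sort the characters into alphabetical order.
On "walnutsh" that produces "efgimtxz".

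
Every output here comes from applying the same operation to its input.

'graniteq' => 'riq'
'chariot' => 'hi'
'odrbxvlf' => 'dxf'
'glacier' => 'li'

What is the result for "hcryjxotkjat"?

The transformation: keep one character in every 3, starting at position 2 (positions 2nd, 5th, 8th, ...).
Applying that to "hcryjxotkjat" gives "cjta".

cjta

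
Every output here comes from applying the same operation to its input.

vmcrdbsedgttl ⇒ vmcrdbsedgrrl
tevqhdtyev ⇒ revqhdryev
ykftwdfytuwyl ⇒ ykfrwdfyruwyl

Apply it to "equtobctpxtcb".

The transformation: replace every "t" with "r".
So "equtobctpxtcb" becomes "equrobcrpxrcb".

equrobcrpxrcb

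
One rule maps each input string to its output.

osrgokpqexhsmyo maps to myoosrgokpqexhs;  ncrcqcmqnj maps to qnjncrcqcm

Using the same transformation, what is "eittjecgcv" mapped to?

Looking at the pairs, the operation is to move the last 3 characters to the front (rotate right by 3).
Doing the same to "eittjecgcv": "gcveittjec".

gcveittjec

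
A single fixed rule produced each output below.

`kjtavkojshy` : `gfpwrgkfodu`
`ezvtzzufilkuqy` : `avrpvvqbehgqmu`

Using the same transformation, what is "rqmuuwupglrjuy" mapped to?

What's happening: shift every letter 4 places backward in the alphabet (wrapping around).
So "rqmuuwupglrjuy" becomes "nmiqqsqlchnfqu".

nmiqqsqlchnfqu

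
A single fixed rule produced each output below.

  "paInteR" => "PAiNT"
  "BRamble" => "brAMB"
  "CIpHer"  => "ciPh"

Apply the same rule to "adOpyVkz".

The transformation: flip the case of every letter, then delete the last 2 characters.
For "adOpyVkz" the result is "ADoPYv".

ADoPYv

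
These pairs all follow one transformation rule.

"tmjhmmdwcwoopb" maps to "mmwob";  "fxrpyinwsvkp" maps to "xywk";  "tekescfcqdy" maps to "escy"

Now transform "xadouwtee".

What's happening: keep one character in every 3, starting at position 2 (positions 2nd, 5th, 8th, ...).
Applying that to "xadouwtee" gives "aue".

aue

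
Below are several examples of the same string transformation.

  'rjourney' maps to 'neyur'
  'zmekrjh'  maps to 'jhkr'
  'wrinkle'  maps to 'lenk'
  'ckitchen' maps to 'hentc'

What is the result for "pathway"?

The transformation: delete the first 3 characters, then move the first 2 characters to the end (rotate left by 2).
"pathway" → "ayhw".

ayhw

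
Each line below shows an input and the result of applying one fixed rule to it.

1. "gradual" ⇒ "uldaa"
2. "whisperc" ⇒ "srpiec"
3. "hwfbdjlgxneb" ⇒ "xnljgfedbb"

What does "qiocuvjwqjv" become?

wvvuqojjc

The transformation: delete the first 2 characters, then sort the characters into reverse alphabetical order.
Applying both steps to "qiocuvjwqjv": "ocuvjwqjv", then "wvvuqojjc".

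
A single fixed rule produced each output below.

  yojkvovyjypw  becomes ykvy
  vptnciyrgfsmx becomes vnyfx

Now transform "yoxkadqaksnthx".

Looking at the pairs, the operation is to keep one character in every 3, starting at position 1 (positions 1st, 4th, 7th, ...).
For "yoxkadqaksnthx" the result is "ykqsh".

ykqsh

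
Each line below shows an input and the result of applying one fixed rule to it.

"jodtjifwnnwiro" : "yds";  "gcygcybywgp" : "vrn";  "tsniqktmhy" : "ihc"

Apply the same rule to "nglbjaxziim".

cva

In each case the input is transformed by: shift every letter 11 places backward in the alphabet (wrapping around), then keep only the first 3 characters.
Working it through for "nglbjaxziim": intermediate "cvaqypmoxxb", final "cva".
(Check on "gcygcybywgp": → "vrnvrnqnlve" → "vrn" ✓)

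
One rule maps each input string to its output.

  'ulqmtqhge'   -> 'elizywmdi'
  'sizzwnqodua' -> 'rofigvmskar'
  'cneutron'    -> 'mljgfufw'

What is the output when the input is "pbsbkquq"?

In each case the input is transformed by: move the first 3 characters to the end (rotate left by 3), then shift every letter 8 places backward in the alphabet (wrapping around).
For "pbsbkquq" the result is "tcimihtk".
(Check on "sizzwnqodua": → "zwnqoduasiz" → "rofigvmskar" ✓)

tcimihtk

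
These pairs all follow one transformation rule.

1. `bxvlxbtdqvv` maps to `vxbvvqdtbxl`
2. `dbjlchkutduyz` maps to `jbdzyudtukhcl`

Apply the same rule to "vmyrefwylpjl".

ymvljplywfer

The pattern: move the first 3 characters to the end (rotate left by 3), then reverse the string.
Applying both steps to "vmyrefwylpjl": "refwylpjlvmy", then "ymvljplywfer".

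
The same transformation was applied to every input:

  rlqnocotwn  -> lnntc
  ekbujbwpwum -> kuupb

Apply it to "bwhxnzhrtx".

wxxrz

The transformation: keep every other character starting from the second (positions 2nd, 4th, 6th, ...), then take characters alternately from the front and the back (1st, last, 2nd, 2nd-last, ...).
On "bwhxnzhrtx": the first step gives "wxzrx", and the second then gives "wxxrz".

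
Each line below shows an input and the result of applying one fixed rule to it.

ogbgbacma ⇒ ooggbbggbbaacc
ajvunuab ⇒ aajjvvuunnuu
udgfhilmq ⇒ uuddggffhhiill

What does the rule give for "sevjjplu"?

sseevvjjjjpp

The pattern: delete the last 2 characters, then double every character.
Starting from "sevjjplu": after the first operation, "sevjjp"; after the second, "sseevvjjjjpp".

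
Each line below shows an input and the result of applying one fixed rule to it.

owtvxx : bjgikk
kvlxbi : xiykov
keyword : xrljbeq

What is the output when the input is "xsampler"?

kfnzcyre

What's happening: shift every letter 13 places forward in the alphabet (wrapping around) — i.e. ROT13.
"xsampler" → "kfnzcyre".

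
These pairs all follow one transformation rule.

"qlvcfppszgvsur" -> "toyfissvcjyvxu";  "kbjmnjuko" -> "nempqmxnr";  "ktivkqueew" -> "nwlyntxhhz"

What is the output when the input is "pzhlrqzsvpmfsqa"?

sckoutcvyspivtd

Each output is the input with this applied: shift every letter 3 places forward in the alphabet (wrapping around).
Applying that to "pzhlrqzsvpmfsqa" gives "sckoutcvyspivtd".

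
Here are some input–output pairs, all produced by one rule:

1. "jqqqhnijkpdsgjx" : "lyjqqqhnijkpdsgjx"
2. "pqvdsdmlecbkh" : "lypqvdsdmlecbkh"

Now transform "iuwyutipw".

lyiuwyutipw

Each output is the input with this applied: prepend "ly".
Doing the same to "iuwyutipw": "lyiuwyutipw".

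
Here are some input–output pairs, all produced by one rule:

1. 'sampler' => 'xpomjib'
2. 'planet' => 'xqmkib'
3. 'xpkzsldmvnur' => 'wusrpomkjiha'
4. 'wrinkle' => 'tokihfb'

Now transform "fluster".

Each output is the input with this applied: shift every letter 3 places backward in the alphabet (wrapping around), then sort the characters into reverse alphabetical order.
Working it through for "fluster": intermediate "cirpqbo", final "rqpoicb".

rqpoicb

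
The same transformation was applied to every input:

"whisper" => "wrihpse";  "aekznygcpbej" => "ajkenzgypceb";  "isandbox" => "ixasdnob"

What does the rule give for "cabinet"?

Each output is the input with this applied: move the last character to the front, then swap each adjacent pair of characters (1↔2, 3↔4, ...).
On "cabinet": the first step gives "tcabine", and the second then gives "ctbanie".

ctbanie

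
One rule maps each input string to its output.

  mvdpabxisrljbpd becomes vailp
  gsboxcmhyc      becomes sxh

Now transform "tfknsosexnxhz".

fsex

Looking at the pairs, the operation is to keep one character in every 3, starting at position 2 (positions 2nd, 5th, 8th, ...).
On "tfknsosexnxhz" that produces "fsex".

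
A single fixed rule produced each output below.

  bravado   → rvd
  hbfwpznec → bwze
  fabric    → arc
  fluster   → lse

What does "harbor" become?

abr

Each output is the input with this applied: keep every other character starting from the second (positions 2nd, 4th, 6th, ...).
For "harbor" the result is "abr".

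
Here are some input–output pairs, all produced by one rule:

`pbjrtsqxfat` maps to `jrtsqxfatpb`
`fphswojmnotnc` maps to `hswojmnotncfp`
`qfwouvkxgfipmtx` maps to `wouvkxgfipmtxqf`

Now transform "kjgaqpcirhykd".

gaqpcirhykdkj

The transformation: move the first 2 characters to the end (rotate left by 2).
On "kjgaqpcirhykd" that produces "gaqpcirhykdkj".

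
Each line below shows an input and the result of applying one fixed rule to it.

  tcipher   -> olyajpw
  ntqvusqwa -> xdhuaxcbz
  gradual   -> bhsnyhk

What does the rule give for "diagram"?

Looking at the pairs, the operation is to shift every letter 7 places forward in the alphabet (wrapping around), then move the last 3 characters to the front (rotate right by 3).
Applying both steps to "diagram": "kphnyht", then "yhtkphn".

yhtkphn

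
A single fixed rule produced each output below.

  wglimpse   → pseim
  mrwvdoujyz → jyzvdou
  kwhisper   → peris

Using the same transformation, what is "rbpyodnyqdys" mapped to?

The pattern: delete the first 3 characters, then move the last 3 characters to the front (rotate right by 3).
Starting from "rbpyodnyqdys": after the first operation, "yodnyqdys"; after the second, "dysyodnyq".

dysyodnyq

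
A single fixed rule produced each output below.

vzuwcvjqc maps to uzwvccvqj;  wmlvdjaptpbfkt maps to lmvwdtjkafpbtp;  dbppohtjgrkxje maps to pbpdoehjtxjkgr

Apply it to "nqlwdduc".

Each output is the input with this applied: move the first 2 characters to the end (rotate left by 2), then take characters alternately from the front and the back (1st, last, 2nd, 2nd-last, ...).
"nqlwdduc" → "lwdducnq" → "lqwndcdu".

lqwndcdu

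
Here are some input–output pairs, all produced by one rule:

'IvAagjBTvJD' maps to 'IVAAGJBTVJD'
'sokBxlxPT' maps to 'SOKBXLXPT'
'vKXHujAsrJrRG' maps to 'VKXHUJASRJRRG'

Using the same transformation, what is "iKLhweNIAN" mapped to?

IKLHWENIAN

The transformation: convert every letter to uppercase.
On "iKLhweNIAN" that produces "IKLHWENIAN".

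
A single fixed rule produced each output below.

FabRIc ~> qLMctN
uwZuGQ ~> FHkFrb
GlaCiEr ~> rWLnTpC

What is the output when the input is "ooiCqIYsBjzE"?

ZZTnBtjDmUKp

The pattern: flip the case of every letter, then shift every letter 11 places forward in the alphabet (wrapping around).
"ooiCqIYsBjzE" → "OOIcQiySbJZe" → "ZZTnBtjDmUKp".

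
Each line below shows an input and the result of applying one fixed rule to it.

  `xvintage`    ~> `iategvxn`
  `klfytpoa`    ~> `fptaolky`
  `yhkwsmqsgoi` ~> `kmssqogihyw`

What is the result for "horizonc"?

rozcnohi

What's happening: swap each adjacent pair of characters (1↔2, 3↔4, ...), then move the first 3 characters to the end (rotate left by 3).
For "horizonc", step one produces "ohirozcn"; step two turns that into "rozcnohi".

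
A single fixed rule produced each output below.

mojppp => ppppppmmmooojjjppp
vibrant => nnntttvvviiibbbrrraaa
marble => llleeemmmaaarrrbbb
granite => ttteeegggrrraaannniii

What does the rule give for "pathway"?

aaayyypppaaattthhhwww

In each case the input is transformed by: move the last 2 characters to the front (rotate right by 2), then repeat every character 3 times.
On "pathway": the first step gives "aypathw", and the second then gives "aaayyypppaaattthhhwww".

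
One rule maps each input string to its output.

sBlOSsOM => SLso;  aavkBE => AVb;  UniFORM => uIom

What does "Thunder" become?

tUDR

Each output is the input with this applied: keep every other character starting from the first (positions 1st, 3rd, 5th, ...), then flip the case of every letter.
"Thunder" → "Tudr" → "tUDR".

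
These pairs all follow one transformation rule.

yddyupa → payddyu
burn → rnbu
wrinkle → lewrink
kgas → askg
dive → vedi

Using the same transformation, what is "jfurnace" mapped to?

cejfurna

What's happening: move the last 2 characters to the front (rotate right by 2).
Doing the same to "jfurnace": "cejfurna".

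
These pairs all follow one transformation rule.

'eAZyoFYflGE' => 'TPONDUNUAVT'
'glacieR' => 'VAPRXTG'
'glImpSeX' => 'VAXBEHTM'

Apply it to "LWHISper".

Each output is the input with this applied: shift every letter 11 places backward in the alphabet (wrapping around), then convert every letter to uppercase.
Applying both steps to "LWHISper": "ALWXHetg", then "ALWXHETG".

ALWXHETG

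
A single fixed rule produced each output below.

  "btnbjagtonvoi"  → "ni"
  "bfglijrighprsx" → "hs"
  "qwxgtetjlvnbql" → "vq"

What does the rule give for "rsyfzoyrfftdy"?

fy

Looking at the pairs, the operation is to keep one character in every 3, starting at position 1 (positions 1st, 4th, 7th, ...), then delete the first 3 characters.
"rsyfzoyrfftdy" → "rfyfy" → "fy".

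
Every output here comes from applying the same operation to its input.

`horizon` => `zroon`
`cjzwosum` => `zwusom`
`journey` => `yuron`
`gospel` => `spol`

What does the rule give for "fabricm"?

The pattern: sort the characters into reverse alphabetical order, then delete the last 2 characters.
On "fabricm": the first step gives "rmifcba", and the second then gives "rmifc".

rmifc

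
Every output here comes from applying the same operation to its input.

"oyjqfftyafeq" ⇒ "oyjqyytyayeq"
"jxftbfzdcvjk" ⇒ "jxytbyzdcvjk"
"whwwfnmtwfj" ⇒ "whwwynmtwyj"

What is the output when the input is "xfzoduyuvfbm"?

Looking at the pairs, the operation is to replace every "f" with "y".
On "xfzoduyuvfbm" that produces "xyzoduyuvybm".

xyzoduyuvybm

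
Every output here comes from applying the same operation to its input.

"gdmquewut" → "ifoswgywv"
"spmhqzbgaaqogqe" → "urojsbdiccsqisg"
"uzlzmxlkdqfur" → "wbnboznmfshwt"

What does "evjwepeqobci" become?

gxlygrgsqdek

Each output is the input with this applied: shift every letter 2 places forward in the alphabet (wrapping around).
So "evjwepeqobci" becomes "gxlygrgsqdek".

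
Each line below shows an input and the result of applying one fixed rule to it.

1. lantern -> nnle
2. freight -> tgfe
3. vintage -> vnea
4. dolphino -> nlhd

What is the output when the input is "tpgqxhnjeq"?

The transformation: keep every other character starting from the first (positions 1st, 3rd, 5th, ...), then sort the characters into reverse alphabetical order.
On "tpgqxhnjeq": the first step gives "tgxne", and the second then gives "xtnge".

xtnge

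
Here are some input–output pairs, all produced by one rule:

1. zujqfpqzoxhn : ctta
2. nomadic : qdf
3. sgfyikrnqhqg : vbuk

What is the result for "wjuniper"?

The rule is to shift every letter 3 places forward in the alphabet (wrapping around), then keep one character in every 3, starting at position 1 (positions 1st, 4th, 7th, ...).
Starting from "wjuniper": after the first operation, "zmxqlshu"; after the second, "zqh".

zqh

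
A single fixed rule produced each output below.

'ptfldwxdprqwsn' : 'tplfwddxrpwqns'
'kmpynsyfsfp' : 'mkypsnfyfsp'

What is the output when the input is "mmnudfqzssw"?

Each output is the input with this applied: swap each adjacent pair of characters (1↔2, 3↔4, ...).
So "mmnudfqzssw" becomes "mmunfdzqssw".

mmunfdzqssw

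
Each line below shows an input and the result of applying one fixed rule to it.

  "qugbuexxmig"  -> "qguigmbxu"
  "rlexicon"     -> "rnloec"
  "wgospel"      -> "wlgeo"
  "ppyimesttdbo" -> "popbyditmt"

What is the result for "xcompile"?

What's happening: take characters alternately from the front and the back (1st, last, 2nd, 2nd-last, ...), then delete the last 2 characters.
Working it through for "xcompile": intermediate "xecloimp", final "xecloi".

xecloi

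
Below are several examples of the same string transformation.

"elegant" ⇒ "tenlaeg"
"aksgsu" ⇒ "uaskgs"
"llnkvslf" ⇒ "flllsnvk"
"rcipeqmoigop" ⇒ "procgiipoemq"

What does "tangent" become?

Looking at the pairs, the operation is to take characters alternately from the front and the back (1st, last, 2nd, 2nd-last, ...), then swap each adjacent pair of characters (1↔2, 3↔4, ...).
Working it through for "tangent": intermediate "ttanneg", final "ttnaeng".

ttnaeng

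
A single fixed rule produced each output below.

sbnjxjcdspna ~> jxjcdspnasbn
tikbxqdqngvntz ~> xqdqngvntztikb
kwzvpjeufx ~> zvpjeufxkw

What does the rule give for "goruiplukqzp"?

Each output is the input with this applied: move the last 3 characters to the front (rotate right by 3), then swap the front and back halves of the string.
Applying both steps to "goruiplukqzp": "qzpgoruipluk", then "uiplukqzpgor".

uiplukqzpgor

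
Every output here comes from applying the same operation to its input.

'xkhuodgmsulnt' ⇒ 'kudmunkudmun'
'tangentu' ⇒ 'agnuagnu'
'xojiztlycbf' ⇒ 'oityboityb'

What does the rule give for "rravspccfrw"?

The pattern: keep every other character starting from the second (positions 2nd, 4th, 6th, ...), then write the whole string twice.
On "rravspccfrw": the first step gives "rvpcr", and the second then gives "rvpcrrvpcr".
(Check on "xojiztlycbf": → "oityb" → "oityboityb" ✓)

rvpcrrvpcr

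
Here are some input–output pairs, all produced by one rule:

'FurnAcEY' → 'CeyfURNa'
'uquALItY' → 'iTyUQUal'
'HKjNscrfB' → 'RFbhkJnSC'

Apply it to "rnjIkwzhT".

ZHtRNJiKW

Each output is the input with this applied: move the last 3 characters to the front (rotate right by 3), then flip the case of every letter.
Applying that to "rnjIkwzhT" gives "ZHtRNJiKW".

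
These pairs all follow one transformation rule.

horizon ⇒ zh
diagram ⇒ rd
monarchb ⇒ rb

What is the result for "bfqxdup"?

Each output is the input with this applied: move the first 2 characters to the end (rotate left by 2), then keep one character in every 3, starting at position 3 (positions 3rd, 6th, 9th, ...).
Applying both steps to "bfqxdup": "qxdupbf", then "db".

db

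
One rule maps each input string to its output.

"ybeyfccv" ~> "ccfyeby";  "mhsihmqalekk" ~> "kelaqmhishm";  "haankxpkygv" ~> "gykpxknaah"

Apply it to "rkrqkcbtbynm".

The pattern: reverse the string, then delete the first character.
Starting from "rkrqkcbtbynm": after the first operation, "mnybtbckqrkr"; after the second, "nybtbckqrkr".

nybtbckqrkr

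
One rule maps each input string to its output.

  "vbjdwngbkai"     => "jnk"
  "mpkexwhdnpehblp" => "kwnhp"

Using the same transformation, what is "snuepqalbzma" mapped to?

uqba

The transformation: keep one character in every 3, starting at position 3 (positions 3rd, 6th, 9th, ...).
For "snuepqalbzma" the result is "uqba".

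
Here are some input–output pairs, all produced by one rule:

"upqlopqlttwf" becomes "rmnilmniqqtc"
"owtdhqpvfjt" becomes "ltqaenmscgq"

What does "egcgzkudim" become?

bdzdwhrafj

The rule is to shift every letter 3 places backward in the alphabet (wrapping around).
For "egcgzkudim" the result is "bdzdwhrafj".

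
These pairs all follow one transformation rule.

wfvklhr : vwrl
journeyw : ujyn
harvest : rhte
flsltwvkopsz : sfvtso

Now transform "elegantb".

In each case the input is transformed by: keep every other character starting from the first (positions 1st, 3rd, 5th, ...), then swap each adjacent pair of characters (1↔2, 3↔4, ...).
Starting from "elegantb": after the first operation, "eeat"; after the second, "eeta".

eeta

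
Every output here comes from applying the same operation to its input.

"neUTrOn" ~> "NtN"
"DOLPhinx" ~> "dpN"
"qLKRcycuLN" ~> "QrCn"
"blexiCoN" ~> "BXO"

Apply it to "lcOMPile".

What's happening: flip the case of every letter, then keep one character in every 3, starting at position 1 (positions 1st, 4th, 7th, ...).
"lcOMPile" → "LCompILE" → "LmL".
(Check on "qLKRcycuLN": → "QlkrCYCUln" → "QrCn" ✓)

LmL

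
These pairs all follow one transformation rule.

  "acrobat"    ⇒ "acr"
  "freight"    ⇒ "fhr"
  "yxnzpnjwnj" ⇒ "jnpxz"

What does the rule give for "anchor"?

In each case the input is transformed by: sort the characters into alphabetical order, then keep every other character starting from the second (positions 2nd, 4th, 6th, ...).
Applying that to "anchor" gives "cnr".

cnr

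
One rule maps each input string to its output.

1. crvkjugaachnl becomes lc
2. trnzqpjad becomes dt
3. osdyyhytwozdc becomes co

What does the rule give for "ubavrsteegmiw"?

wu

The transformation: move the last character to the front, then keep only the first 2 characters.
"ubavrsteegmiw" → "wubavrsteegmi" → "wu".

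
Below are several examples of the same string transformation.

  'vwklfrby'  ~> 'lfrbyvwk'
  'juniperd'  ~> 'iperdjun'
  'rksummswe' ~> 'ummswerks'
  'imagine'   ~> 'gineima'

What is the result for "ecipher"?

phereci

The pattern: move the first 3 characters to the end (rotate left by 3).
For "ecipher" the result is "phereci".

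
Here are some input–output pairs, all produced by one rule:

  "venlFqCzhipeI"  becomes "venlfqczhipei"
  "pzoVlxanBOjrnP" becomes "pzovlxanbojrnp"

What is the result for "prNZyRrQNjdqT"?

prnzyrrqnjdqt

What's happening: convert every letter to lowercase.
So "prNZyRrQNjdqT" becomes "prnzyrrqnjdqt".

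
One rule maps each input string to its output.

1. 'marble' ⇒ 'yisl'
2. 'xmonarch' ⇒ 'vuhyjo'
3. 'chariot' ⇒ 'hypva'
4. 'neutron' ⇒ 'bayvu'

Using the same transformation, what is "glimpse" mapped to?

ptwzl

In each case the input is transformed by: delete the first 2 characters, then shift every letter 7 places forward in the alphabet (wrapping around).
Starting from "glimpse": after the first operation, "impse"; after the second, "ptwzl".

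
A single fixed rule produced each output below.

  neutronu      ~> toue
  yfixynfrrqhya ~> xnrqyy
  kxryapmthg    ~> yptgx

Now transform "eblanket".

Rule — move the first 2 characters to the end (rotate left by 2), then keep every other character starting from the second (positions 2nd, 4th, 6th, ...).
So "eblanket" becomes "aktb".

aktb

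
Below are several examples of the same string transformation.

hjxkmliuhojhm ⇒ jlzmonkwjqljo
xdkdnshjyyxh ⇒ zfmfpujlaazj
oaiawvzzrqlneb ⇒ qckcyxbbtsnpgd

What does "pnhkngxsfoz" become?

rpjmpizuhqb

The rule is to shift every letter 2 places forward in the alphabet (wrapping around).
Doing the same to "pnhkngxsfoz": "rpjmpizuhqb".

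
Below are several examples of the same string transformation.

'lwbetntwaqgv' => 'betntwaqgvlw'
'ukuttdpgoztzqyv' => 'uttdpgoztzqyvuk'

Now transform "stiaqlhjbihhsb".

iaqlhjbihhsbst

The pattern: move the first 2 characters to the end (rotate left by 2).
Applying that to "stiaqlhjbihhsb" gives "iaqlhjbihhsbst".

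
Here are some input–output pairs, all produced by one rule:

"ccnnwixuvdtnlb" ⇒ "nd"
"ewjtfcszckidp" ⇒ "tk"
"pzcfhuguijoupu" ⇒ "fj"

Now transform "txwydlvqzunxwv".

yu

The rule is to keep one character in every 3, starting at position 1 (positions 1st, 4th, 7th, ...), then keep every other character starting from the second (positions 2nd, 4th, 6th, ...).
On "txwydlvqzunxwv": the first step gives "tyvuw", and the second then gives "yu".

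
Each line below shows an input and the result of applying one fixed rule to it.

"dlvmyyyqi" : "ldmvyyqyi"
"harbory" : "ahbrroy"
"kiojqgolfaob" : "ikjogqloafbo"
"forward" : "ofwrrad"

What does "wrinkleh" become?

rwnilkhe

Looking at the pairs, the operation is to swap each adjacent pair of characters (1↔2, 3↔4, ...).
On "wrinkleh" that produces "rwnilkhe".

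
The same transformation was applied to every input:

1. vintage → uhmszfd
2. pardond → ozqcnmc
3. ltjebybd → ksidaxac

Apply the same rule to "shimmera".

The pattern: shift every letter 1 place backward in the alphabet (wrapping around).
"shimmera" → "rghlldqz".

rghlldqz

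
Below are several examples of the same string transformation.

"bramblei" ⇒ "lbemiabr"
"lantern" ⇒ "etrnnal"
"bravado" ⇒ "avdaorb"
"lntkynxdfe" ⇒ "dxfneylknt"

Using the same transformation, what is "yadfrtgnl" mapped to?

gtnrlfyda

Rule — move the last 3 characters to the front (rotate right by 3), then take characters alternately from the front and the back (1st, last, 2nd, 2nd-last, ...).
Applying both steps to "yadfrtgnl": "gnlyadfrt", then "gtnrlfyda".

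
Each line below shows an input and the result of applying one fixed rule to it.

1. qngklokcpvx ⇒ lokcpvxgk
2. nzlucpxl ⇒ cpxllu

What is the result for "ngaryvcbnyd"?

The transformation: delete the first 2 characters, then move the first 2 characters to the end (rotate left by 2).
"ngaryvcbnyd" → "aryvcbnyd" → "yvcbnydar".

yvcbnydar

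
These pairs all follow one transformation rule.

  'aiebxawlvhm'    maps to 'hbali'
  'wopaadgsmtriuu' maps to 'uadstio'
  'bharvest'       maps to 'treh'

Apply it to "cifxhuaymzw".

zxuyi

The rule is to keep every other character starting from the second (positions 2nd, 4th, 6th, ...), then swap the first and last characters.
Starting from "cifxhuaymzw": after the first operation, "ixuyz"; after the second, "zxuyi".
(Check on "wopaadgsmtriuu": → "oadstiu" → "uadstio" ✓)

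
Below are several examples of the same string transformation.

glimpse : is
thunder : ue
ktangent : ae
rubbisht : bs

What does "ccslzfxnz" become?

In each case the input is transformed by: keep one character in every 3, starting at position 3 (positions 3rd, 6th, 9th, ...).
"ccslzfxnz" → "sfz".

sfz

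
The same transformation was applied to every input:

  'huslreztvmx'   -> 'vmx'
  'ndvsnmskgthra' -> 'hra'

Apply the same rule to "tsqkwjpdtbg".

tbg

Each output is the input with this applied: keep only the last 3 characters.
Doing the same to "tsqkwjpdtbg": "tbg".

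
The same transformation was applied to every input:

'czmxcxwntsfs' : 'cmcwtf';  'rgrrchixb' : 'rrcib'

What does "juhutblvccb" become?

jhtlcb

The pattern: keep every other character starting from the first (positions 1st, 3rd, 5th, ...).
For "juhutblvccb" the result is "jhtlcb".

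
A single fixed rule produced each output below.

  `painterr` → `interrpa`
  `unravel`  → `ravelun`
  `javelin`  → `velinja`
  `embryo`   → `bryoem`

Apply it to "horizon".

The transformation: move the first 2 characters to the end (rotate left by 2).
So "horizon" becomes "rizonho".

rizonho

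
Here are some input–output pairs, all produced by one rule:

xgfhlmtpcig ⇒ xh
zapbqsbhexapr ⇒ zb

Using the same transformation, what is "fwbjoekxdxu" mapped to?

In each case the input is transformed by: keep one character in every 3, starting at position 1 (positions 1st, 4th, 7th, ...), then keep only the first 2 characters.
Working it through for "fwbjoekxdxu": intermediate "fjkx", final "fj".
(Check on "zapbqsbhexapr": → "zbbxr" → "zb" ✓)

fj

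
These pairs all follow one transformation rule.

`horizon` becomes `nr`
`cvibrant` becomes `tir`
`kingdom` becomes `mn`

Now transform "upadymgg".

gay

Rule — take characters alternately from the front and the back (1st, last, 2nd, 2nd-last, ...), then keep one character in every 3, starting at position 2 (positions 2nd, 5th, 8th, ...).
On "upadymgg": the first step gives "ugpgamdy", and the second then gives "gay".
(Check on "cvibrant": → "ctvniabr" → "tir" ✓)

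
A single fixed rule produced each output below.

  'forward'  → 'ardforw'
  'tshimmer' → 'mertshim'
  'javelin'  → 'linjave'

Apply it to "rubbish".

ishrubb

Looking at the pairs, the operation is to move the last 3 characters to the front (rotate right by 3).
For "rubbish" the result is "ishrubb".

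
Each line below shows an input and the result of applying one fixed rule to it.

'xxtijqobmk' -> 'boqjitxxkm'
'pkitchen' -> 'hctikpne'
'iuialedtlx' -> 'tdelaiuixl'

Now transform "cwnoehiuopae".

The transformation: move the last 2 characters to the front (rotate right by 2), then reverse the string.
Starting from "cwnoehiuopae": after the first operation, "aecwnoehiuop"; after the second, "pouiheonwcea".
(Check on "iuialedtlx": → "lxiuialedt" → "tdelaiuixl" ✓)

pouiheonwcea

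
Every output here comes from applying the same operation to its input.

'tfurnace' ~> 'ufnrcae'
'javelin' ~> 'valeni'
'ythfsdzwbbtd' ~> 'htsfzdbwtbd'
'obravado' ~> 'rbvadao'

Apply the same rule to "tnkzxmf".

knxzfm

The rule is to delete the first character, then swap each adjacent pair of characters (1↔2, 3↔4, ...).
Working it through for "tnkzxmf": intermediate "nkzxmf", final "knxzfm".
(Check on "ythfsdzwbbtd": → "thfsdzwbbtd" → "htsfzdbwtbd" ✓)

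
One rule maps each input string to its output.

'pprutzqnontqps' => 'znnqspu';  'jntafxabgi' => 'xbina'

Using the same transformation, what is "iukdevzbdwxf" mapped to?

In each case the input is transformed by: keep every other character starting from the second (positions 2nd, 4th, 6th, ...), then move the first 2 characters to the end (rotate left by 2).
"iukdevzbdwxf" → "udvbwf" → "vbwfud".

vbwfud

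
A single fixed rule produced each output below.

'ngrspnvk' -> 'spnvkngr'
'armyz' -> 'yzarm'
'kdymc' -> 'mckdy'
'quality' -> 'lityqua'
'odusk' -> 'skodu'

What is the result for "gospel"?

In each case the input is transformed by: move the first 3 characters to the end (rotate left by 3).
"gospel" → "pelgos".

pelgos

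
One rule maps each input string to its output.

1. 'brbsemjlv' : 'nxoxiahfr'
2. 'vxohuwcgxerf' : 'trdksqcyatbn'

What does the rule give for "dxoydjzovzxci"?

tzukfzkvvryte

In each case the input is transformed by: swap each adjacent pair of characters (1↔2, 3↔4, ...), then shift every letter 4 places backward in the alphabet (wrapping around).
Doing the same to "dxoydjzovzxci": "tzukfzkvvryte".
(Check on "vxohuwcgxerf": → "xvhowugcexfr" → "trdksqcyatbn" ✓)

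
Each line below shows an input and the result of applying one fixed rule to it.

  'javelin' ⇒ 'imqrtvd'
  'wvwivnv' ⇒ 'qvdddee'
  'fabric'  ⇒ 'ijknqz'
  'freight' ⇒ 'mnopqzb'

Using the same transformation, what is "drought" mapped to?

Each output is the input with this applied: sort the characters into alphabetical order, then shift every letter 8 places forward in the alphabet (wrapping around).
"drought" → "dghortu" → "lopwzbc".

lopwzbc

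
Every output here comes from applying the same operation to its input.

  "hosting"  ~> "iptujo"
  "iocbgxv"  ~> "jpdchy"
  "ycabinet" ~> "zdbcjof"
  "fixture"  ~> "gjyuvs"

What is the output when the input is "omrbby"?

The rule is to shift every letter 1 place forward in the alphabet (wrapping around), then delete the last character.
"omrbby" → "pnsccz" → "pnscc".

pnscc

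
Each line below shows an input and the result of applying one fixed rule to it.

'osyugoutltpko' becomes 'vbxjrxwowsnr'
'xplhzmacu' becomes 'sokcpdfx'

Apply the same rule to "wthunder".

wkxqghu

What's happening: shift every letter 3 places forward in the alphabet (wrapping around), then delete the first character.
Starting from "wthunder": after the first operation, "zwkxqghu"; after the second, "wkxqghu".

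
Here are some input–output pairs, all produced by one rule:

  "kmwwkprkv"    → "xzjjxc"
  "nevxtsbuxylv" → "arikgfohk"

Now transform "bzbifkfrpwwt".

omovsxsec

Each output is the input with this applied: delete the last 3 characters, then shift every letter 13 places forward in the alphabet (wrapping around) — i.e. ROT13.
Applying both steps to "bzbifkfrpwwt": "bzbifkfrp", then "omovsxsec".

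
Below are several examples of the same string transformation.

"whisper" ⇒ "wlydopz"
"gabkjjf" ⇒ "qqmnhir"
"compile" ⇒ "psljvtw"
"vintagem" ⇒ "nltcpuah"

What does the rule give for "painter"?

Looking at the pairs, the operation is to shift every letter 7 places forward in the alphabet (wrapping around), then move the last 3 characters to the front (rotate right by 3).
Applying both steps to "painter": "whpualy", then "alywhpu".

alywhpu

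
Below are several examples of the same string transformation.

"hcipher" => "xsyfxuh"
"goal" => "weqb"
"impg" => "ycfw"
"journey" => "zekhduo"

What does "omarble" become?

The transformation: shift every letter 10 places backward in the alphabet (wrapping around).
On "omarble" that produces "ecqhrbu".

ecqhrbu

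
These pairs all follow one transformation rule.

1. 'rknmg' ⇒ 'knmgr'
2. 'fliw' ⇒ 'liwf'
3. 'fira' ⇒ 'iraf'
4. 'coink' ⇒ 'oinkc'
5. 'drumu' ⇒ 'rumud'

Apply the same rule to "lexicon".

The transformation: move the first character to the end.
For "lexicon" the result is "exiconl".

exiconl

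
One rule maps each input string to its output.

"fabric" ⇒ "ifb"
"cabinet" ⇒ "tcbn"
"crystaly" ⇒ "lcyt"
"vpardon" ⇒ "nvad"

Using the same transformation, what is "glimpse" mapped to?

egip

In each case the input is transformed by: keep every other character starting from the first (positions 1st, 3rd, 5th, ...), then move the last character to the front.
Working it through for "glimpse": intermediate "gipe", final "egip".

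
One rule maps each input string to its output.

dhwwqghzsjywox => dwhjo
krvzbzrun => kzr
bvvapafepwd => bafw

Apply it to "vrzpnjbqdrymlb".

In each case the input is transformed by: keep one character in every 3, starting at position 1 (positions 1st, 4th, 7th, ...).
On "vrzpnjbqdrymlb" that produces "vpbrl".

vpbrl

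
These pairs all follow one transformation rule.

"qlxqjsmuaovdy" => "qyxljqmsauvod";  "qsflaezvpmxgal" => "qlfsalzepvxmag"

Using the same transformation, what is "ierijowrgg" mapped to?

igrejiwogr

What's happening: move the last character to the front, then swap each adjacent pair of characters (1↔2, 3↔4, ...).
"ierijowrgg" → "igrejiwogr".
(Check on "qlxqjsmuaovdy": → "yqlxqjsmuaovd" → "qyxljqmsauvod" ✓)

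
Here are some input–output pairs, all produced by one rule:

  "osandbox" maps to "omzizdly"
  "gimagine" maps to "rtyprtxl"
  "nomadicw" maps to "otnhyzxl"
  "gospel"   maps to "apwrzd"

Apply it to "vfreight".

trsegqcp

What's happening: shift every letter 11 places forward in the alphabet (wrapping around), then swap the front and back halves of the string.
"vfreight" → "trsegqcp".
(Check on "gospel": → "rzdapw" → "apwrzd" ✓)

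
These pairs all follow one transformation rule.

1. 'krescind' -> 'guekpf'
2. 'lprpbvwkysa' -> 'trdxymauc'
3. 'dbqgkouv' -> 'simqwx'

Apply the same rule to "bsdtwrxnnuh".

fvytzppwj

Rule — shift every letter 2 places forward in the alphabet (wrapping around), then delete the first 2 characters.
Starting from "bsdtwrxnnuh": after the first operation, "dufvytzppwj"; after the second, "fvytzppwj".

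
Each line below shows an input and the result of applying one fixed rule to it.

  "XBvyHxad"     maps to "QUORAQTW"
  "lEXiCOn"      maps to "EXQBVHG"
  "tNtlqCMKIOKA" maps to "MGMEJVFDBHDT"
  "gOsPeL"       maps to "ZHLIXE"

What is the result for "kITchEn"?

The rule is to shift every letter 7 places backward in the alphabet (wrapping around), then convert every letter to uppercase.
For "kITchEn", step one produces "dBMvaXg"; step two turns that into "DBMVAXG".

DBMVAXG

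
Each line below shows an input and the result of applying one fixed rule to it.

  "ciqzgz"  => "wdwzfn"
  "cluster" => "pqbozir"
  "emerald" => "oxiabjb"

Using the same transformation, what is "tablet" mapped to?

ibqqxy

What's happening: shift every letter 3 places backward in the alphabet (wrapping around), then move the first 3 characters to the end (rotate left by 3).
Applying that to "tablet" gives "ibqqxy".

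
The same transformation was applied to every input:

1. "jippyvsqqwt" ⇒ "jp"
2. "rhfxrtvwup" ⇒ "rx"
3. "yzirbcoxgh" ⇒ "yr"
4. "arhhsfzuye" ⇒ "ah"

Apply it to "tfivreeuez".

tv

Each output is the input with this applied: keep one character in every 3, starting at position 1 (positions 1st, 4th, 7th, ...), then delete the last 2 characters.
So "tfivreeuez" becomes "tv".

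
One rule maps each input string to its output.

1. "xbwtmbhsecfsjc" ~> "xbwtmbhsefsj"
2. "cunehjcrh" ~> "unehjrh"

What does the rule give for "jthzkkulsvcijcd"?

jthzkkulsvijd

Rule — remove every "c".
"jthzkkulsvcijcd" → "jthzkkulsvijd".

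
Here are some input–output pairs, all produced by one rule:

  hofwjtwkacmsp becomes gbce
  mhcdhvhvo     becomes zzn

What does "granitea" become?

In each case the input is transformed by: keep one character in every 3, starting at position 2 (positions 2nd, 5th, 8th, ...), then shift every letter 8 places backward in the alphabet (wrapping around).
"granitea" → "ria" → "jas".

jas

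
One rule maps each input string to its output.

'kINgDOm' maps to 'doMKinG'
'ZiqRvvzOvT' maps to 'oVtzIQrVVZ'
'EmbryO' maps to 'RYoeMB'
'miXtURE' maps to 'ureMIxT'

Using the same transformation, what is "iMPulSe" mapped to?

Each output is the input with this applied: flip the case of every letter, then move the last 3 characters to the front (rotate right by 3).
For "iMPulSe", step one produces "ImpULsE"; step two turns that into "LsEImpU".

LsEImpU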